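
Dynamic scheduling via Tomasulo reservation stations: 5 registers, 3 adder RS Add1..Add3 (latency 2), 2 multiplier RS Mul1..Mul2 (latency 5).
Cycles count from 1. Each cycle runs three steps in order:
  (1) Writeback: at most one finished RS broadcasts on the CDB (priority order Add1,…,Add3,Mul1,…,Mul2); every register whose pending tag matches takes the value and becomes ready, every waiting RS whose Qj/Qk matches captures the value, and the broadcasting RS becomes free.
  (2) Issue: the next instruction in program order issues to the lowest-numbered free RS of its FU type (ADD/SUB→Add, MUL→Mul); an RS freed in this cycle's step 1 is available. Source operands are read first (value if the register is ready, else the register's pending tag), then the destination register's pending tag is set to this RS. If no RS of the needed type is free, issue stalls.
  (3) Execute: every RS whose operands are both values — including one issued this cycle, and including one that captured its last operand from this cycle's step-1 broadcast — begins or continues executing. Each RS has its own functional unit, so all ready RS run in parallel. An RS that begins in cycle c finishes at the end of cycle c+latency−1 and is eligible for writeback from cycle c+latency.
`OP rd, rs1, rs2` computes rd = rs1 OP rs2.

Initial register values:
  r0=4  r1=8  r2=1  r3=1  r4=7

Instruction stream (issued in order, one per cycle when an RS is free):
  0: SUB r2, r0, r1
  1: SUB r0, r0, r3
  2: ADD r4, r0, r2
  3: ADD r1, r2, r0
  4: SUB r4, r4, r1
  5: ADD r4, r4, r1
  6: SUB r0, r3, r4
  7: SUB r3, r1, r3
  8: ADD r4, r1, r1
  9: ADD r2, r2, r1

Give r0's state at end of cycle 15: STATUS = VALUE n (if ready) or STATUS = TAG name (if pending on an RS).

  c1: issue SUB r2<-Add1  regs: r0:4,r1:8,r2:Add1,r3:1,r4:7
  c2: issue SUB r0<-Add2  regs: r0:Add2,r1:8,r2:Add1,r3:1,r4:7
  c3: CDB Add1=-4; issue ADD r4<-Add1  regs: r0:Add2,r1:8,r2:-4,r3:1,r4:Add1
  c4: CDB Add2=3; issue ADD r1<-Add2  regs: r0:3,r1:Add2,r2:-4,r3:1,r4:Add1
  c5: issue SUB r4<-Add3  regs: r0:3,r1:Add2,r2:-4,r3:1,r4:Add3
  c6: CDB Add1=-1; issue ADD r4<-Add1  regs: r0:3,r1:Add2,r2:-4,r3:1,r4:Add1
  c7: CDB Add2=-1; issue SUB r0<-Add2  regs: r0:Add2,r1:-1,r2:-4,r3:1,r4:Add1
  c8: stall  regs: r0:Add2,r1:-1,r2:-4,r3:1,r4:Add1
  c9: CDB Add3=0; issue SUB r3<-Add3  regs: r0:Add2,r1:-1,r2:-4,r3:Add3,r4:Add1
  c10: stall  regs: r0:Add2,r1:-1,r2:-4,r3:Add3,r4:Add1
  c11: CDB Add1=-1; issue ADD r4<-Add1  regs: r0:Add2,r1:-1,r2:-4,r3:Add3,r4:Add1
  c12: CDB Add3=-2; issue ADD r2<-Add3  regs: r0:Add2,r1:-1,r2:Add3,r3:-2,r4:Add1
  c13: CDB Add1=-2  regs: r0:Add2,r1:-1,r2:Add3,r3:-2,r4:-2
  c14: CDB Add2=2  regs: r0:2,r1:-1,r2:Add3,r3:-2,r4:-2
  c15: CDB Add3=-5  regs: r0:2,r1:-1,r2:-5,r3:-2,r4:-2

STATUS = VALUE 2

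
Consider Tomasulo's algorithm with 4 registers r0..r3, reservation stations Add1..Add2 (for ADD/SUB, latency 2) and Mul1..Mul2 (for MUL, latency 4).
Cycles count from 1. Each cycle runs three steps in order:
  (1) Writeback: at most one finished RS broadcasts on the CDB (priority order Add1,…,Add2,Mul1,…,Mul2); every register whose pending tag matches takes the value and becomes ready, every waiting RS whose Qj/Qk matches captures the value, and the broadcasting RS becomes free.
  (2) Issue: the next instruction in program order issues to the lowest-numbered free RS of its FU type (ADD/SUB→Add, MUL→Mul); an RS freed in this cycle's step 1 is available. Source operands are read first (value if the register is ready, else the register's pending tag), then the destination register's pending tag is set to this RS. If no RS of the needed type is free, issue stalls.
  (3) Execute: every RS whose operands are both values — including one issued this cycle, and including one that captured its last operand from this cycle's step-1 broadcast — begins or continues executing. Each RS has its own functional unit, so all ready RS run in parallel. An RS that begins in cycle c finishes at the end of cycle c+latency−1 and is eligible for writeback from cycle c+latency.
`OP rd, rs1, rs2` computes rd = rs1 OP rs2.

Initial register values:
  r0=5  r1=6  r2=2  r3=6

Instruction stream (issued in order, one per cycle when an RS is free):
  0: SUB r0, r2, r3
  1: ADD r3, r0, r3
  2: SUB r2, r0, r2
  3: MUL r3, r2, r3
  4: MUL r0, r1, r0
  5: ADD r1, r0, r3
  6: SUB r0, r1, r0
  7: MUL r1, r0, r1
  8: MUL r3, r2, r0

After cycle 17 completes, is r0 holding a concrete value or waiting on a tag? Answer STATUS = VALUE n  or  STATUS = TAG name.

cycle 1: issue SUB r0<-Add1 // r0:Add1,r1:6,r2:2,r3:6
cycle 2: issue ADD r3<-Add2 // r0:Add1,r1:6,r2:2,r3:Add2
cycle 3: CDB Add1=-4; issue SUB r2<-Add1 // r0:-4,r1:6,r2:Add1,r3:Add2
cycle 4: issue MUL r3<-Mul1 // r0:-4,r1:6,r2:Add1,r3:Mul1
cycle 5: CDB Add1=-6; issue MUL r0<-Mul2 // r0:Mul2,r1:6,r2:-6,r3:Mul1
cycle 6: CDB Add2=2; issue ADD r1<-Add1 // r0:Mul2,r1:Add1,r2:-6,r3:Mul1
cycle 7: issue SUB r0<-Add2 // r0:Add2,r1:Add1,r2:-6,r3:Mul1
cycle 8: stall // r0:Add2,r1:Add1,r2:-6,r3:Mul1
cycle 9: CDB Mul2=-24; issue MUL r1<-Mul2 // r0:Add2,r1:Mul2,r2:-6,r3:Mul1
cycle 10: CDB Mul1=-12; issue MUL r3<-Mul1 // r0:Add2,r1:Mul2,r2:-6,r3:Mul1
cycle 11: - // r0:Add2,r1:Mul2,r2:-6,r3:Mul1
cycle 12: CDB Add1=-36 // r0:Add2,r1:Mul2,r2:-6,r3:Mul1
cycle 13: - // r0:Add2,r1:Mul2,r2:-6,r3:Mul1
cycle 14: CDB Add2=-12 // r0:-12,r1:Mul2,r2:-6,r3:Mul1
cycle 15: - // r0:-12,r1:Mul2,r2:-6,r3:Mul1
cycle 16: - // r0:-12,r1:Mul2,r2:-6,r3:Mul1
cycle 17: - // r0:-12,r1:Mul2,r2:-6,r3:Mul1

STATUS = VALUE -12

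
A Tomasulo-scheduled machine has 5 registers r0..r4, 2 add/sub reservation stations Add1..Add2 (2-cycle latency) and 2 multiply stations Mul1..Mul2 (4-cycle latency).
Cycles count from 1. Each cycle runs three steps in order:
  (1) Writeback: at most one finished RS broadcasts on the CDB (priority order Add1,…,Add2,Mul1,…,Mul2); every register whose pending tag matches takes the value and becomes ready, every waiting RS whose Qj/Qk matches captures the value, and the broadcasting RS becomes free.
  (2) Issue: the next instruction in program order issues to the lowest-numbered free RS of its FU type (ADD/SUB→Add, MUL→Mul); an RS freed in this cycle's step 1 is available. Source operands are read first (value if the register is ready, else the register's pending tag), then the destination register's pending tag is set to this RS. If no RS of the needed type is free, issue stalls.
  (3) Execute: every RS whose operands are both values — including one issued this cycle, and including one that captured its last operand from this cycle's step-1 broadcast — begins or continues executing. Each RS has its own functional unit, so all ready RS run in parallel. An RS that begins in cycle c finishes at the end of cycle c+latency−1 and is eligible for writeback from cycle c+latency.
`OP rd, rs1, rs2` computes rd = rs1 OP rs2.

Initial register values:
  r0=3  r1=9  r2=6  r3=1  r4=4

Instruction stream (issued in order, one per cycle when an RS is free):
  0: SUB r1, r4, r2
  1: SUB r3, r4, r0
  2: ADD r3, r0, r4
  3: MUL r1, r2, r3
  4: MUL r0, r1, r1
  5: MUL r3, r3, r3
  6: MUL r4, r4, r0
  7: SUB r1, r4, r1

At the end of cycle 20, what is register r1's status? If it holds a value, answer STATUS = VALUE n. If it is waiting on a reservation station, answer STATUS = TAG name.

STATUS = VALUE 7014

c1: issue SUB r1<-Add1 | r0:3,r1:Add1,r2:6,r3:1,r4:4
c2: issue SUB r3<-Add2 | r0:3,r1:Add1,r2:6,r3:Add2,r4:4
c3: CDB Add1=-2; issue ADD r3<-Add1 | r0:3,r1:-2,r2:6,r3:Add1,r4:4
c4: CDB Add2=1; issue MUL r1<-Mul1 | r0:3,r1:Mul1,r2:6,r3:Add1,r4:4
c5: CDB Add1=7; issue MUL r0<-Mul2 | r0:Mul2,r1:Mul1,r2:6,r3:7,r4:4
c6: stall | r0:Mul2,r1:Mul1,r2:6,r3:7,r4:4
c7: stall | r0:Mul2,r1:Mul1,r2:6,r3:7,r4:4
c8: stall | r0:Mul2,r1:Mul1,r2:6,r3:7,r4:4
c9: CDB Mul1=42; issue MUL r3<-Mul1 | r0:Mul2,r1:42,r2:6,r3:Mul1,r4:4
c10: stall | r0:Mul2,r1:42,r2:6,r3:Mul1,r4:4
c11: stall | r0:Mul2,r1:42,r2:6,r3:Mul1,r4:4
c12: stall | r0:Mul2,r1:42,r2:6,r3:Mul1,r4:4
c13: CDB Mul1=49; issue MUL r4<-Mul1 | r0:Mul2,r1:42,r2:6,r3:49,r4:Mul1
c14: CDB Mul2=1764; issue SUB r1<-Add1 | r0:1764,r1:Add1,r2:6,r3:49,r4:Mul1
c15: - | r0:1764,r1:Add1,r2:6,r3:49,r4:Mul1
c16: - | r0:1764,r1:Add1,r2:6,r3:49,r4:Mul1
c17: - | r0:1764,r1:Add1,r2:6,r3:49,r4:Mul1
c18: CDB Mul1=7056 | r0:1764,r1:Add1,r2:6,r3:49,r4:7056
c19: - | r0:1764,r1:Add1,r2:6,r3:49,r4:7056
c20: CDB Add1=7014 | r0:1764,r1:7014,r2:6,r3:49,r4:7056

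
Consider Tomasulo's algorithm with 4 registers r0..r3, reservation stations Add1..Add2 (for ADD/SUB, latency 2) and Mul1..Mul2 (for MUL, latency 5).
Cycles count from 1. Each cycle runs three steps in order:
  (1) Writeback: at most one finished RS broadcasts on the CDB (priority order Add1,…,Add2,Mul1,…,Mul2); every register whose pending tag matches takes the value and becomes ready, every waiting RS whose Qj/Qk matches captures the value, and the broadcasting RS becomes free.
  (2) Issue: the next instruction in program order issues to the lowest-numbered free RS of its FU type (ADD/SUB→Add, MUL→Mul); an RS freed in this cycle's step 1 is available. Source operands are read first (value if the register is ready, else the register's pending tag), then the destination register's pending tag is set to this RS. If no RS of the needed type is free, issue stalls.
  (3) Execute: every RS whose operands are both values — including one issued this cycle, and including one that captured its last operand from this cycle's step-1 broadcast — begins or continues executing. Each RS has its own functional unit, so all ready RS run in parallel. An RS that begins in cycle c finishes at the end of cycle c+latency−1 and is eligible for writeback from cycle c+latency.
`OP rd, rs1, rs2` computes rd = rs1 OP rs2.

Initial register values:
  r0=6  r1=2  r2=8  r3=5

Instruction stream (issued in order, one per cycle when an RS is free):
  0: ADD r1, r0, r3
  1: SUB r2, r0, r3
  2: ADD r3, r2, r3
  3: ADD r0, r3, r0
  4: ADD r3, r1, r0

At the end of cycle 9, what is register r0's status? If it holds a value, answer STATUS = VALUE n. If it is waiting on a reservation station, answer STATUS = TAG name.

STATUS = VALUE 12

c1: issue ADD r1<-Add1 | r0:6,r1:Add1,r2:8,r3:5
c2: issue SUB r2<-Add2 | r0:6,r1:Add1,r2:Add2,r3:5
c3: CDB Add1=11; issue ADD r3<-Add1 | r0:6,r1:11,r2:Add2,r3:Add1
c4: CDB Add2=1; issue ADD r0<-Add2 | r0:Add2,r1:11,r2:1,r3:Add1
c5: stall | r0:Add2,r1:11,r2:1,r3:Add1
c6: CDB Add1=6; issue ADD r3<-Add1 | r0:Add2,r1:11,r2:1,r3:Add1
c7: - | r0:Add2,r1:11,r2:1,r3:Add1
c8: CDB Add2=12 | r0:12,r1:11,r2:1,r3:Add1
c9: - | r0:12,r1:11,r2:1,r3:Add1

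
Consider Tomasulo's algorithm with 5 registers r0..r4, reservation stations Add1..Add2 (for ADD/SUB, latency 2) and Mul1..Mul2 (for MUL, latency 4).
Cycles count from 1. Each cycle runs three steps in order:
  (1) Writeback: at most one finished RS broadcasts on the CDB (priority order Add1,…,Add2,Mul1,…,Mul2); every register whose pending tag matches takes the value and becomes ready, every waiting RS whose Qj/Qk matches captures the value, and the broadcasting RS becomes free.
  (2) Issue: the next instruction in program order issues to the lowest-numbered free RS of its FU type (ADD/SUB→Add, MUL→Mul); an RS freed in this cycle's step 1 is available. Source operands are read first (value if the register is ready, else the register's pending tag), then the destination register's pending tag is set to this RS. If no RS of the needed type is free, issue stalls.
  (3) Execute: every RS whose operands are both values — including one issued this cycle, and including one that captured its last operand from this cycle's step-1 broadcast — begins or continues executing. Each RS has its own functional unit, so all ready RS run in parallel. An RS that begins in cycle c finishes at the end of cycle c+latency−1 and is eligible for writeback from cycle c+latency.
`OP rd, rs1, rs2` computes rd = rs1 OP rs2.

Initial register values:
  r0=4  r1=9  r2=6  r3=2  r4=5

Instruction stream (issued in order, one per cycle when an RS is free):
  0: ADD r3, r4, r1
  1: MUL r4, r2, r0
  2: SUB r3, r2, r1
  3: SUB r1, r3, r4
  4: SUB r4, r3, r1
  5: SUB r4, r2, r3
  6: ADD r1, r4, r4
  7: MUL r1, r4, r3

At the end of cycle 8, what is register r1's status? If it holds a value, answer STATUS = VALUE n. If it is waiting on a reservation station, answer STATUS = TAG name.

c1: issue ADD r3<-Add1 | r0:4,r1:9,r2:6,r3:Add1,r4:5
c2: issue MUL r4<-Mul1 | r0:4,r1:9,r2:6,r3:Add1,r4:Mul1
c3: CDB Add1=14; issue SUB r3<-Add1 | r0:4,r1:9,r2:6,r3:Add1,r4:Mul1
c4: issue SUB r1<-Add2 | r0:4,r1:Add2,r2:6,r3:Add1,r4:Mul1
c5: CDB Add1=-3; issue SUB r4<-Add1 | r0:4,r1:Add2,r2:6,r3:-3,r4:Add1
c6: CDB Mul1=24; stall | r0:4,r1:Add2,r2:6,r3:-3,r4:Add1
c7: stall | r0:4,r1:Add2,r2:6,r3:-3,r4:Add1
c8: CDB Add2=-27; issue SUB r4<-Add2 | r0:4,r1:-27,r2:6,r3:-3,r4:Add2

STATUS = VALUE -27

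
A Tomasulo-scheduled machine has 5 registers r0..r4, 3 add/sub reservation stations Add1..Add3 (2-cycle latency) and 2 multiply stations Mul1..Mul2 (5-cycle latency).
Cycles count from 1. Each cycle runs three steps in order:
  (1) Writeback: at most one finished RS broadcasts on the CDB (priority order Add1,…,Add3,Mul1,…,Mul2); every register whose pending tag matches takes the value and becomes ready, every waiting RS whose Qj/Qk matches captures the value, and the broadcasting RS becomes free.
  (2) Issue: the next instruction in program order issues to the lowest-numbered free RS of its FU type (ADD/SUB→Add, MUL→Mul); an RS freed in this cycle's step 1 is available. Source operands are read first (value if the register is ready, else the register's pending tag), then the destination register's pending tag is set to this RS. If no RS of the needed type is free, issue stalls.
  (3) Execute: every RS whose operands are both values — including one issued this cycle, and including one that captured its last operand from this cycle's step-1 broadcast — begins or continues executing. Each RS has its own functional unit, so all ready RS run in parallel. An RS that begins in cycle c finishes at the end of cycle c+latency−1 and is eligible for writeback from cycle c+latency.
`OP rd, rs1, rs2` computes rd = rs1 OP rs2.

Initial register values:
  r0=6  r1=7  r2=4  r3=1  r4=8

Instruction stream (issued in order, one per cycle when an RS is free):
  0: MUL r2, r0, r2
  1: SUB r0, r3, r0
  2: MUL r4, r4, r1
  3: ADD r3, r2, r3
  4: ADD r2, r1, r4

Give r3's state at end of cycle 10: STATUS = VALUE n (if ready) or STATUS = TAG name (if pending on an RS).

c1: issue MUL r2<-Mul1 | r0:6,r1:7,r2:Mul1,r3:1,r4:8
c2: issue SUB r0<-Add1 | r0:Add1,r1:7,r2:Mul1,r3:1,r4:8
c3: issue MUL r4<-Mul2 | r0:Add1,r1:7,r2:Mul1,r3:1,r4:Mul2
c4: CDB Add1=-5; issue ADD r3<-Add1 | r0:-5,r1:7,r2:Mul1,r3:Add1,r4:Mul2
c5: issue ADD r2<-Add2 | r0:-5,r1:7,r2:Add2,r3:Add1,r4:Mul2
c6: CDB Mul1=24 | r0:-5,r1:7,r2:Add2,r3:Add1,r4:Mul2
c7: - | r0:-5,r1:7,r2:Add2,r3:Add1,r4:Mul2
c8: CDB Add1=25 | r0:-5,r1:7,r2:Add2,r3:25,r4:Mul2
c9: CDB Mul2=56 | r0:-5,r1:7,r2:Add2,r3:25,r4:56
c10: - | r0:-5,r1:7,r2:Add2,r3:25,r4:56

STATUS = VALUE 25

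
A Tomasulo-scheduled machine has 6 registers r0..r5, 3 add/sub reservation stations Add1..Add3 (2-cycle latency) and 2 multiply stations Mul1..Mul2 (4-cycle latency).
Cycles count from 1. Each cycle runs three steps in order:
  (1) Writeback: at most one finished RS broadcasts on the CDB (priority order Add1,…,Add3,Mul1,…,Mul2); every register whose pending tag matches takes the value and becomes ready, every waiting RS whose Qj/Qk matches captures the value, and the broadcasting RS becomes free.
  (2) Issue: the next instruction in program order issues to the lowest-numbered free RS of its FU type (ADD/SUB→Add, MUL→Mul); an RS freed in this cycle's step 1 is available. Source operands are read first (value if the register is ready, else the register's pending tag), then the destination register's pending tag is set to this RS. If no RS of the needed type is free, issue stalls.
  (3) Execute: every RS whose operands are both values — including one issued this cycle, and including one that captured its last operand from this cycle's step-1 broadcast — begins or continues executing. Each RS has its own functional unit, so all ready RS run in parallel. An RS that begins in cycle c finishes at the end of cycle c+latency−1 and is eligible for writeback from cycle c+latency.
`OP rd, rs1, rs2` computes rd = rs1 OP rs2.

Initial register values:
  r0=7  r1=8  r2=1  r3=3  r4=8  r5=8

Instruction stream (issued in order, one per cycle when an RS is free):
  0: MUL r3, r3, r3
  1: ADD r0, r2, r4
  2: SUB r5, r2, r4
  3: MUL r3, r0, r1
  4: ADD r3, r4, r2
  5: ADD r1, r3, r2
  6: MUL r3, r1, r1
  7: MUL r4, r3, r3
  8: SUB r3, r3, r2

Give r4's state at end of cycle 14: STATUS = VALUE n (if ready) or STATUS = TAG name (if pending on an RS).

cycle 1: issue MUL r3<-Mul1 // r0:7,r1:8,r2:1,r3:Mul1,r4:8,r5:8
cycle 2: issue ADD r0<-Add1 // r0:Add1,r1:8,r2:1,r3:Mul1,r4:8,r5:8
cycle 3: issue SUB r5<-Add2 // r0:Add1,r1:8,r2:1,r3:Mul1,r4:8,r5:Add2
cycle 4: CDB Add1=9; issue MUL r3<-Mul2 // r0:9,r1:8,r2:1,r3:Mul2,r4:8,r5:Add2
cycle 5: CDB Add2=-7; issue ADD r3<-Add1 // r0:9,r1:8,r2:1,r3:Add1,r4:8,r5:-7
cycle 6: CDB Mul1=9; issue ADD r1<-Add2 // r0:9,r1:Add2,r2:1,r3:Add1,r4:8,r5:-7
cycle 7: CDB Add1=9; issue MUL r3<-Mul1 // r0:9,r1:Add2,r2:1,r3:Mul1,r4:8,r5:-7
cycle 8: CDB Mul2=72; issue MUL r4<-Mul2 // r0:9,r1:Add2,r2:1,r3:Mul1,r4:Mul2,r5:-7
cycle 9: CDB Add2=10; issue SUB r3<-Add1 // r0:9,r1:10,r2:1,r3:Add1,r4:Mul2,r5:-7
cycle 10: - // r0:9,r1:10,r2:1,r3:Add1,r4:Mul2,r5:-7
cycle 11: - // r0:9,r1:10,r2:1,r3:Add1,r4:Mul2,r5:-7
cycle 12: - // r0:9,r1:10,r2:1,r3:Add1,r4:Mul2,r5:-7
cycle 13: CDB Mul1=100 // r0:9,r1:10,r2:1,r3:Add1,r4:Mul2,r5:-7
cycle 14: - // r0:9,r1:10,r2:1,r3:Add1,r4:Mul2,r5:-7

STATUS = TAG Mul2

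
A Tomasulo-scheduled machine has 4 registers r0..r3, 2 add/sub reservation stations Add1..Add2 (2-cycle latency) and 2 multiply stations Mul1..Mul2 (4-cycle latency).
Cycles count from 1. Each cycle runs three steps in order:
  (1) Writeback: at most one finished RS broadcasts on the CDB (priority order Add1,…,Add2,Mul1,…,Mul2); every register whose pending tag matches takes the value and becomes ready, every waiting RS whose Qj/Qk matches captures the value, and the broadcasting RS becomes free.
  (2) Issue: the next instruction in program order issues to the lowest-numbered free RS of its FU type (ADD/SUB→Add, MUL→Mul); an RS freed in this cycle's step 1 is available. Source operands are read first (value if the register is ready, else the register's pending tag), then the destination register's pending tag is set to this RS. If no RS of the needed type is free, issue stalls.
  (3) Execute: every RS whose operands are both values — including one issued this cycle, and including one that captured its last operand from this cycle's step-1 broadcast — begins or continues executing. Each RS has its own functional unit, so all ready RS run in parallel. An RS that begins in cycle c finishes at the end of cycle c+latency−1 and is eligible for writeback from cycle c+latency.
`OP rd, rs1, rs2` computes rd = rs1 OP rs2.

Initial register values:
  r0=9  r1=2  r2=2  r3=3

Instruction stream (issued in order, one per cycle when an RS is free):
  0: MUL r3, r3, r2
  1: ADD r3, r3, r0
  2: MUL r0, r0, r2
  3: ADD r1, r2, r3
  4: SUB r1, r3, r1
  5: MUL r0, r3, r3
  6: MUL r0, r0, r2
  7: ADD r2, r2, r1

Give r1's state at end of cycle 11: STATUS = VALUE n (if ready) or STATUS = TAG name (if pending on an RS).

STATUS = VALUE -2

cycle 1: issue MUL r3<-Mul1 // r0:9,r1:2,r2:2,r3:Mul1
cycle 2: issue ADD r3<-Add1 // r0:9,r1:2,r2:2,r3:Add1
cycle 3: issue MUL r0<-Mul2 // r0:Mul2,r1:2,r2:2,r3:Add1
cycle 4: issue ADD r1<-Add2 // r0:Mul2,r1:Add2,r2:2,r3:Add1
cycle 5: CDB Mul1=6; stall // r0:Mul2,r1:Add2,r2:2,r3:Add1
cycle 6: stall // r0:Mul2,r1:Add2,r2:2,r3:Add1
cycle 7: CDB Add1=15; issue SUB r1<-Add1 // r0:Mul2,r1:Add1,r2:2,r3:15
cycle 8: CDB Mul2=18; issue MUL r0<-Mul1 // r0:Mul1,r1:Add1,r2:2,r3:15
cycle 9: CDB Add2=17; issue MUL r0<-Mul2 // r0:Mul2,r1:Add1,r2:2,r3:15
cycle 10: issue ADD r2<-Add2 // r0:Mul2,r1:Add1,r2:Add2,r3:15
cycle 11: CDB Add1=-2 // r0:Mul2,r1:-2,r2:Add2,r3:15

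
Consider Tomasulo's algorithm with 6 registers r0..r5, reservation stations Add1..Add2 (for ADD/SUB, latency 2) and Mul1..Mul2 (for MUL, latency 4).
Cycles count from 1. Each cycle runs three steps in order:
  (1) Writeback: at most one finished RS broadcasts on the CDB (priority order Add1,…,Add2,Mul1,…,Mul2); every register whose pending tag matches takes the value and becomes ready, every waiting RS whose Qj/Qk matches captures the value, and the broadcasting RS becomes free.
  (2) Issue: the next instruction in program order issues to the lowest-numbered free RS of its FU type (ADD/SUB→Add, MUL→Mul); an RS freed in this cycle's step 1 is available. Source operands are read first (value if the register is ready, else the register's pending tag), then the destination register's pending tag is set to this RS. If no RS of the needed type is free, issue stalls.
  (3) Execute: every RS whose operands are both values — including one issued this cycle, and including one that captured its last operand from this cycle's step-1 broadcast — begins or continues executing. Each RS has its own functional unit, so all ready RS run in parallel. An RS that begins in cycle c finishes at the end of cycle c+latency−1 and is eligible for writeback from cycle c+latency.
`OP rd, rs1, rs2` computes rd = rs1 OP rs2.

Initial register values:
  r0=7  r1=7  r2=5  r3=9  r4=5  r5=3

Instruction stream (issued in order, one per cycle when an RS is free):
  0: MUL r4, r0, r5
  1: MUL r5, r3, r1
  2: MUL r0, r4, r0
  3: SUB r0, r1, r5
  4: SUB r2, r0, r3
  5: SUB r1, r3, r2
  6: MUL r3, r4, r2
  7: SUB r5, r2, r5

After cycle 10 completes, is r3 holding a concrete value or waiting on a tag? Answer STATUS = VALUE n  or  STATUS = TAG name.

STATUS = TAG Mul1

cycle 1: issue MUL r4<-Mul1 // r0:7,r1:7,r2:5,r3:9,r4:Mul1,r5:3
cycle 2: issue MUL r5<-Mul2 // r0:7,r1:7,r2:5,r3:9,r4:Mul1,r5:Mul2
cycle 3: stall // r0:7,r1:7,r2:5,r3:9,r4:Mul1,r5:Mul2
cycle 4: stall // r0:7,r1:7,r2:5,r3:9,r4:Mul1,r5:Mul2
cycle 5: CDB Mul1=21; issue MUL r0<-Mul1 // r0:Mul1,r1:7,r2:5,r3:9,r4:21,r5:Mul2
cycle 6: CDB Mul2=63; issue SUB r0<-Add1 // r0:Add1,r1:7,r2:5,r3:9,r4:21,r5:63
cycle 7: issue SUB r2<-Add2 // r0:Add1,r1:7,r2:Add2,r3:9,r4:21,r5:63
cycle 8: CDB Add1=-56; issue SUB r1<-Add1 // r0:-56,r1:Add1,r2:Add2,r3:9,r4:21,r5:63
cycle 9: CDB Mul1=147; issue MUL r3<-Mul1 // r0:-56,r1:Add1,r2:Add2,r3:Mul1,r4:21,r5:63
cycle 10: CDB Add2=-65; issue SUB r5<-Add2 // r0:-56,r1:Add1,r2:-65,r3:Mul1,r4:21,r5:Add2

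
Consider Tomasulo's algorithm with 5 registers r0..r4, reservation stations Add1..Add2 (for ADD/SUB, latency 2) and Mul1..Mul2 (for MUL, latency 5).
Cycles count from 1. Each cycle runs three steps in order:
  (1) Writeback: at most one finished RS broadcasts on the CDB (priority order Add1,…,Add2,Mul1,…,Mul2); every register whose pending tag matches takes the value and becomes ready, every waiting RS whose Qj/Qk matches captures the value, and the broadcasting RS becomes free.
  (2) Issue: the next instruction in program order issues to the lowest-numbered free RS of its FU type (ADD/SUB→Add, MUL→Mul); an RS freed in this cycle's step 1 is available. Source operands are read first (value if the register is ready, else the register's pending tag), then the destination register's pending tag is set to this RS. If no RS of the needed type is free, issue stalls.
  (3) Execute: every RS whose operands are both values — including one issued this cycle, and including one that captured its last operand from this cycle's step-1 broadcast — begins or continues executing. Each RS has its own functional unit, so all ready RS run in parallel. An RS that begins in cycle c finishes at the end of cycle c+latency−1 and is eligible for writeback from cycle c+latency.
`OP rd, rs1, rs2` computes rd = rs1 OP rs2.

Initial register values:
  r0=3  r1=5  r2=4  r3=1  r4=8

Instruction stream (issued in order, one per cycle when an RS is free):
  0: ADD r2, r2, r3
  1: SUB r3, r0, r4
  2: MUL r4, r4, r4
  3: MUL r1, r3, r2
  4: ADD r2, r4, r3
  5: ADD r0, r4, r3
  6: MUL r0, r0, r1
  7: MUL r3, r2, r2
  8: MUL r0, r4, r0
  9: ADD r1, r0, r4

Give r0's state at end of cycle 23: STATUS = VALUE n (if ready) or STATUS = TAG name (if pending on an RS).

cycle 1: issue ADD r2<-Add1 // r0:3,r1:5,r2:Add1,r3:1,r4:8
cycle 2: issue SUB r3<-Add2 // r0:3,r1:5,r2:Add1,r3:Add2,r4:8
cycle 3: CDB Add1=5; issue MUL r4<-Mul1 // r0:3,r1:5,r2:5,r3:Add2,r4:Mul1
cycle 4: CDB Add2=-5; issue MUL r1<-Mul2 // r0:3,r1:Mul2,r2:5,r3:-5,r4:Mul1
cycle 5: issue ADD r2<-Add1 // r0:3,r1:Mul2,r2:Add1,r3:-5,r4:Mul1
cycle 6: issue ADD r0<-Add2 // r0:Add2,r1:Mul2,r2:Add1,r3:-5,r4:Mul1
cycle 7: stall // r0:Add2,r1:Mul2,r2:Add1,r3:-5,r4:Mul1
cycle 8: CDB Mul1=64; issue MUL r0<-Mul1 // r0:Mul1,r1:Mul2,r2:Add1,r3:-5,r4:64
cycle 9: CDB Mul2=-25; issue MUL r3<-Mul2 // r0:Mul1,r1:-25,r2:Add1,r3:Mul2,r4:64
cycle 10: CDB Add1=59; stall // r0:Mul1,r1:-25,r2:59,r3:Mul2,r4:64
cycle 11: CDB Add2=59; stall // r0:Mul1,r1:-25,r2:59,r3:Mul2,r4:64
cycle 12: stall // r0:Mul1,r1:-25,r2:59,r3:Mul2,r4:64
cycle 13: stall // r0:Mul1,r1:-25,r2:59,r3:Mul2,r4:64
cycle 14: stall // r0:Mul1,r1:-25,r2:59,r3:Mul2,r4:64
cycle 15: CDB Mul2=3481; issue MUL r0<-Mul2 // r0:Mul2,r1:-25,r2:59,r3:3481,r4:64
cycle 16: CDB Mul1=-1475; issue ADD r1<-Add1 // r0:Mul2,r1:Add1,r2:59,r3:3481,r4:64
cycle 17: - // r0:Mul2,r1:Add1,r2:59,r3:3481,r4:64
cycle 18: - // r0:Mul2,r1:Add1,r2:59,r3:3481,r4:64
cycle 19: - // r0:Mul2,r1:Add1,r2:59,r3:3481,r4:64
cycle 20: - // r0:Mul2,r1:Add1,r2:59,r3:3481,r4:64
cycle 21: CDB Mul2=-94400 // r0:-94400,r1:Add1,r2:59,r3:3481,r4:64
cycle 22: - // r0:-94400,r1:Add1,r2:59,r3:3481,r4:64
cycle 23: CDB Add1=-94336 // r0:-94400,r1:-94336,r2:59,r3:3481,r4:64

STATUS = VALUE -94400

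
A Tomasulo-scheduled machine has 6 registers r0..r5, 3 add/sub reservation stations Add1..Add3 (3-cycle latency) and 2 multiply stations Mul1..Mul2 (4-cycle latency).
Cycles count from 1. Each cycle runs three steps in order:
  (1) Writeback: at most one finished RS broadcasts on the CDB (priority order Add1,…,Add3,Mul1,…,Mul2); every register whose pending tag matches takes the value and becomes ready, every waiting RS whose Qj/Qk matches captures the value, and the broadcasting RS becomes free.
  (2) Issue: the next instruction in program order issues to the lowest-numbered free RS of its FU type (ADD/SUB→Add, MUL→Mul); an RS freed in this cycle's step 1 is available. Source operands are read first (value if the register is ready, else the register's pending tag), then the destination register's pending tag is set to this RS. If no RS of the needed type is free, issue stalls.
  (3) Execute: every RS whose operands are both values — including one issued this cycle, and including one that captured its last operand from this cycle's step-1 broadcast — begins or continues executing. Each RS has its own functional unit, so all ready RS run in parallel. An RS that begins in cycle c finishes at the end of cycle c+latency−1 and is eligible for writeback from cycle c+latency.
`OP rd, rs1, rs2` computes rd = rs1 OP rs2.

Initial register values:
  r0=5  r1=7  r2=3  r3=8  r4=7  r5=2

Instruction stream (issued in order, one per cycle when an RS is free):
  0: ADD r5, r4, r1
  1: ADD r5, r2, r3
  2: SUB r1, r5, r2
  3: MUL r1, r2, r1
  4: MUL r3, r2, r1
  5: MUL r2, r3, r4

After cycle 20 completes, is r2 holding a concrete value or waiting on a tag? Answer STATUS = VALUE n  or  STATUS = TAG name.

c1: issue ADD r5<-Add1 | r0:5,r1:7,r2:3,r3:8,r4:7,r5:Add1
c2: issue ADD r5<-Add2 | r0:5,r1:7,r2:3,r3:8,r4:7,r5:Add2
c3: issue SUB r1<-Add3 | r0:5,r1:Add3,r2:3,r3:8,r4:7,r5:Add2
c4: CDB Add1=14; issue MUL r1<-Mul1 | r0:5,r1:Mul1,r2:3,r3:8,r4:7,r5:Add2
c5: CDB Add2=11; issue MUL r3<-Mul2 | r0:5,r1:Mul1,r2:3,r3:Mul2,r4:7,r5:11
c6: stall | r0:5,r1:Mul1,r2:3,r3:Mul2,r4:7,r5:11
c7: stall | r0:5,r1:Mul1,r2:3,r3:Mul2,r4:7,r5:11
c8: CDB Add3=8; stall | r0:5,r1:Mul1,r2:3,r3:Mul2,r4:7,r5:11
c9: stall | r0:5,r1:Mul1,r2:3,r3:Mul2,r4:7,r5:11
c10: stall | r0:5,r1:Mul1,r2:3,r3:Mul2,r4:7,r5:11
c11: stall | r0:5,r1:Mul1,r2:3,r3:Mul2,r4:7,r5:11
c12: CDB Mul1=24; issue MUL r2<-Mul1 | r0:5,r1:24,r2:Mul1,r3:Mul2,r4:7,r5:11
c13: - | r0:5,r1:24,r2:Mul1,r3:Mul2,r4:7,r5:11
c14: - | r0:5,r1:24,r2:Mul1,r3:Mul2,r4:7,r5:11
c15: - | r0:5,r1:24,r2:Mul1,r3:Mul2,r4:7,r5:11
c16: CDB Mul2=72 | r0:5,r1:24,r2:Mul1,r3:72,r4:7,r5:11
c17: - | r0:5,r1:24,r2:Mul1,r3:72,r4:7,r5:11
c18: - | r0:5,r1:24,r2:Mul1,r3:72,r4:7,r5:11
c19: - | r0:5,r1:24,r2:Mul1,r3:72,r4:7,r5:11
c20: CDB Mul1=504 | r0:5,r1:24,r2:504,r3:72,r4:7,r5:11

STATUS = VALUE 504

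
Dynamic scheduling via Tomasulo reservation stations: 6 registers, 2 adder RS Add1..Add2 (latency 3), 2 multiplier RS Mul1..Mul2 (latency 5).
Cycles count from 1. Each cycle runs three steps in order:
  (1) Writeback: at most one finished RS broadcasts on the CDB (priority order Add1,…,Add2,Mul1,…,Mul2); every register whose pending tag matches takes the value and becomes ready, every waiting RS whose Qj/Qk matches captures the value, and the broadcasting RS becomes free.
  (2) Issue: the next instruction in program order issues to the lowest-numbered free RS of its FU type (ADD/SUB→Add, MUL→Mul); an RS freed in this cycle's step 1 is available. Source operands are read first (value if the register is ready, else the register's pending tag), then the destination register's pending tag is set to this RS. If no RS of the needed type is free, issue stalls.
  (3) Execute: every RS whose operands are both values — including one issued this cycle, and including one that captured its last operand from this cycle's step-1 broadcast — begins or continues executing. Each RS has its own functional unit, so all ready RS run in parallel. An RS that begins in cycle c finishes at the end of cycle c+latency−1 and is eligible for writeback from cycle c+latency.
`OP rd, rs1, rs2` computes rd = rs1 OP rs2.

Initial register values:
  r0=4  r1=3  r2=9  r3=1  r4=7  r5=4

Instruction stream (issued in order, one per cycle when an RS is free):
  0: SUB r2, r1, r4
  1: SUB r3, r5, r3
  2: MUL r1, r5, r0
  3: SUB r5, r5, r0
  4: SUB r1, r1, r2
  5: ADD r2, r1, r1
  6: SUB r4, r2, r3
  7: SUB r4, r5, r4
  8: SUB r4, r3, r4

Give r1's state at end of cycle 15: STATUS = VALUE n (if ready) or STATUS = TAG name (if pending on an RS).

STATUS = VALUE 20

cycle 1: issue SUB r2<-Add1 // r0:4,r1:3,r2:Add1,r3:1,r4:7,r5:4
cycle 2: issue SUB r3<-Add2 // r0:4,r1:3,r2:Add1,r3:Add2,r4:7,r5:4
cycle 3: issue MUL r1<-Mul1 // r0:4,r1:Mul1,r2:Add1,r3:Add2,r4:7,r5:4
cycle 4: CDB Add1=-4; issue SUB r5<-Add1 // r0:4,r1:Mul1,r2:-4,r3:Add2,r4:7,r5:Add1
cycle 5: CDB Add2=3; issue SUB r1<-Add2 // r0:4,r1:Add2,r2:-4,r3:3,r4:7,r5:Add1
cycle 6: stall // r0:4,r1:Add2,r2:-4,r3:3,r4:7,r5:Add1
cycle 7: CDB Add1=0; issue ADD r2<-Add1 // r0:4,r1:Add2,r2:Add1,r3:3,r4:7,r5:0
cycle 8: CDB Mul1=16; stall // r0:4,r1:Add2,r2:Add1,r3:3,r4:7,r5:0
cycle 9: stall // r0:4,r1:Add2,r2:Add1,r3:3,r4:7,r5:0
cycle 10: stall // r0:4,r1:Add2,r2:Add1,r3:3,r4:7,r5:0
cycle 11: CDB Add2=20; issue SUB r4<-Add2 // r0:4,r1:20,r2:Add1,r3:3,r4:Add2,r5:0
cycle 12: stall // r0:4,r1:20,r2:Add1,r3:3,r4:Add2,r5:0
cycle 13: stall // r0:4,r1:20,r2:Add1,r3:3,r4:Add2,r5:0
cycle 14: CDB Add1=40; issue SUB r4<-Add1 // r0:4,r1:20,r2:40,r3:3,r4:Add1,r5:0
cycle 15: stall // r0:4,r1:20,r2:40,r3:3,r4:Add1,r5:0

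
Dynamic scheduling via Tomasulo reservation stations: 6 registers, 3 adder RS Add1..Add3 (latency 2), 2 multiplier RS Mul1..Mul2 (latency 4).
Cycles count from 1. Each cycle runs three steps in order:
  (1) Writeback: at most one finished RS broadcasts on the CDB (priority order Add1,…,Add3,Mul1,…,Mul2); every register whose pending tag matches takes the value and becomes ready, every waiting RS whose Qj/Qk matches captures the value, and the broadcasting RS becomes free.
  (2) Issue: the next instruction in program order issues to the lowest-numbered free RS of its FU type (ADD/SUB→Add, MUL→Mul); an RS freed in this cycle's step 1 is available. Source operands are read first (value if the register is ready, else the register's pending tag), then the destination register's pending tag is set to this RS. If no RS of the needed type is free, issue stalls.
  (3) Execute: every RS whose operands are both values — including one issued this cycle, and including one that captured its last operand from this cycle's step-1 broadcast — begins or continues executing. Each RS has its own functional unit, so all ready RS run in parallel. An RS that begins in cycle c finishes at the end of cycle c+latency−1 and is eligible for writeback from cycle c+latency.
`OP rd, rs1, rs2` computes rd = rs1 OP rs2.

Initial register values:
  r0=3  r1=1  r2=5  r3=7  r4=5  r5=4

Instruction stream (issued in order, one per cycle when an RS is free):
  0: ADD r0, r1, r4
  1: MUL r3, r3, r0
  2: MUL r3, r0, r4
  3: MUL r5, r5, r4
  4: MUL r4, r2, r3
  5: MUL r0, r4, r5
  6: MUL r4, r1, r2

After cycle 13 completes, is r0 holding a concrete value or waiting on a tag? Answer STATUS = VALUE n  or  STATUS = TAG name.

  c1: issue ADD r0<-Add1  regs: r0:Add1,r1:1,r2:5,r3:7,r4:5,r5:4
  c2: issue MUL r3<-Mul1  regs: r0:Add1,r1:1,r2:5,r3:Mul1,r4:5,r5:4
  c3: CDB Add1=6; issue MUL r3<-Mul2  regs: r0:6,r1:1,r2:5,r3:Mul2,r4:5,r5:4
  c4: stall  regs: r0:6,r1:1,r2:5,r3:Mul2,r4:5,r5:4
  c5: stall  regs: r0:6,r1:1,r2:5,r3:Mul2,r4:5,r5:4
  c6: stall  regs: r0:6,r1:1,r2:5,r3:Mul2,r4:5,r5:4
  c7: CDB Mul1=42; issue MUL r5<-Mul1  regs: r0:6,r1:1,r2:5,r3:Mul2,r4:5,r5:Mul1
  c8: CDB Mul2=30; issue MUL r4<-Mul2  regs: r0:6,r1:1,r2:5,r3:30,r4:Mul2,r5:Mul1
  c9: stall  regs: r0:6,r1:1,r2:5,r3:30,r4:Mul2,r5:Mul1
  c10: stall  regs: r0:6,r1:1,r2:5,r3:30,r4:Mul2,r5:Mul1
  c11: CDB Mul1=20; issue MUL r0<-Mul1  regs: r0:Mul1,r1:1,r2:5,r3:30,r4:Mul2,r5:20
  c12: CDB Mul2=150; issue MUL r4<-Mul2  regs: r0:Mul1,r1:1,r2:5,r3:30,r4:Mul2,r5:20
  c13: -  regs: r0:Mul1,r1:1,r2:5,r3:30,r4:Mul2,r5:20

STATUS = TAG Mul1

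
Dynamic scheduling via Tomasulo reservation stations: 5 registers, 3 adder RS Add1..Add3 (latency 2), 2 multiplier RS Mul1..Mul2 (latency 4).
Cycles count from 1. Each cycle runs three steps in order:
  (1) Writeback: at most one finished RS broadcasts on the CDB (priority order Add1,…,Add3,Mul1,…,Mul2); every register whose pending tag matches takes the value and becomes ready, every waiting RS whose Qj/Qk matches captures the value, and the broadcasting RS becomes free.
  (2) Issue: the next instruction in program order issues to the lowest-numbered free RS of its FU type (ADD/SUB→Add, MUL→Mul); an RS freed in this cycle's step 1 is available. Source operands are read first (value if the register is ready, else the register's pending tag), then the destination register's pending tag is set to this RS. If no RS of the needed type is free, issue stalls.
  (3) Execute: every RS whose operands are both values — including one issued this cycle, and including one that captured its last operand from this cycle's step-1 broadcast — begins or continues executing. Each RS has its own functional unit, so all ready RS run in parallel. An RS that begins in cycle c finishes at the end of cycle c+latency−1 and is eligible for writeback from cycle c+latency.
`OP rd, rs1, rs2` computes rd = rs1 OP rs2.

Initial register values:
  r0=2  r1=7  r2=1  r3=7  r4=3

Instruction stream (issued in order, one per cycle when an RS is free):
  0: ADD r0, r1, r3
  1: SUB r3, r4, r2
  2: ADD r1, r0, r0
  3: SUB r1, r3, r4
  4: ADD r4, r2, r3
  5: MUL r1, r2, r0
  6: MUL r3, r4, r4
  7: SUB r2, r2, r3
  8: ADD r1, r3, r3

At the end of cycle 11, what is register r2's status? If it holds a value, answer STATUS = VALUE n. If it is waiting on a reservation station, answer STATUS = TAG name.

c1: issue ADD r0<-Add1 | r0:Add1,r1:7,r2:1,r3:7,r4:3
c2: issue SUB r3<-Add2 | r0:Add1,r1:7,r2:1,r3:Add2,r4:3
c3: CDB Add1=14; issue ADD r1<-Add1 | r0:14,r1:Add1,r2:1,r3:Add2,r4:3
c4: CDB Add2=2; issue SUB r1<-Add2 | r0:14,r1:Add2,r2:1,r3:2,r4:3
c5: CDB Add1=28; issue ADD r4<-Add1 | r0:14,r1:Add2,r2:1,r3:2,r4:Add1
c6: CDB Add2=-1; issue MUL r1<-Mul1 | r0:14,r1:Mul1,r2:1,r3:2,r4:Add1
c7: CDB Add1=3; issue MUL r3<-Mul2 | r0:14,r1:Mul1,r2:1,r3:Mul2,r4:3
c8: issue SUB r2<-Add1 | r0:14,r1:Mul1,r2:Add1,r3:Mul2,r4:3
c9: issue ADD r1<-Add2 | r0:14,r1:Add2,r2:Add1,r3:Mul2,r4:3
c10: CDB Mul1=14 | r0:14,r1:Add2,r2:Add1,r3:Mul2,r4:3
c11: CDB Mul2=9 | r0:14,r1:Add2,r2:Add1,r3:9,r4:3

STATUS = TAG Add1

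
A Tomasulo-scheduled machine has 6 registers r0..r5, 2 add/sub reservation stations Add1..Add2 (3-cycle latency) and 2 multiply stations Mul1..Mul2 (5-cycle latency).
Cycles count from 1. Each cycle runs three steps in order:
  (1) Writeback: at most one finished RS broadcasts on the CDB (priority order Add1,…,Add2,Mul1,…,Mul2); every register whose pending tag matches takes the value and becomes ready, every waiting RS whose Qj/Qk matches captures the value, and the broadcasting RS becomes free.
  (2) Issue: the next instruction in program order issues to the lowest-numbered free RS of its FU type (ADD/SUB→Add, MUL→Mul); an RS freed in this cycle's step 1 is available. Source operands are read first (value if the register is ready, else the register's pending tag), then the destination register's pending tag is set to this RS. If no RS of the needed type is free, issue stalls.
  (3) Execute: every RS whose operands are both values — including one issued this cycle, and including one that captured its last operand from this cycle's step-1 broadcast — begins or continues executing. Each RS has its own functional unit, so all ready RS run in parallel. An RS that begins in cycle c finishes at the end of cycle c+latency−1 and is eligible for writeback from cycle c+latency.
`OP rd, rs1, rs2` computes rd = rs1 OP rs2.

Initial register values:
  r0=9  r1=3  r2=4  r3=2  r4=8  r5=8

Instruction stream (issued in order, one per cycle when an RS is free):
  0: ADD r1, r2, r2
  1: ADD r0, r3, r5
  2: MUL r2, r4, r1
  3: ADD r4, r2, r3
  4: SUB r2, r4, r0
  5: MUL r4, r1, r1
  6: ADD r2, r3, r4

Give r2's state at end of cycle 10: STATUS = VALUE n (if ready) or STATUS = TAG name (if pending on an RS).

cycle 1: issue ADD r1<-Add1 // r0:9,r1:Add1,r2:4,r3:2,r4:8,r5:8
cycle 2: issue ADD r0<-Add2 // r0:Add2,r1:Add1,r2:4,r3:2,r4:8,r5:8
cycle 3: issue MUL r2<-Mul1 // r0:Add2,r1:Add1,r2:Mul1,r3:2,r4:8,r5:8
cycle 4: CDB Add1=8; issue ADD r4<-Add1 // r0:Add2,r1:8,r2:Mul1,r3:2,r4:Add1,r5:8
cycle 5: CDB Add2=10; issue SUB r2<-Add2 // r0:10,r1:8,r2:Add2,r3:2,r4:Add1,r5:8
cycle 6: issue MUL r4<-Mul2 // r0:10,r1:8,r2:Add2,r3:2,r4:Mul2,r5:8
cycle 7: stall // r0:10,r1:8,r2:Add2,r3:2,r4:Mul2,r5:8
cycle 8: stall // r0:10,r1:8,r2:Add2,r3:2,r4:Mul2,r5:8
cycle 9: CDB Mul1=64; stall // r0:10,r1:8,r2:Add2,r3:2,r4:Mul2,r5:8
cycle 10: stall // r0:10,r1:8,r2:Add2,r3:2,r4:Mul2,r5:8

STATUS = TAG Add2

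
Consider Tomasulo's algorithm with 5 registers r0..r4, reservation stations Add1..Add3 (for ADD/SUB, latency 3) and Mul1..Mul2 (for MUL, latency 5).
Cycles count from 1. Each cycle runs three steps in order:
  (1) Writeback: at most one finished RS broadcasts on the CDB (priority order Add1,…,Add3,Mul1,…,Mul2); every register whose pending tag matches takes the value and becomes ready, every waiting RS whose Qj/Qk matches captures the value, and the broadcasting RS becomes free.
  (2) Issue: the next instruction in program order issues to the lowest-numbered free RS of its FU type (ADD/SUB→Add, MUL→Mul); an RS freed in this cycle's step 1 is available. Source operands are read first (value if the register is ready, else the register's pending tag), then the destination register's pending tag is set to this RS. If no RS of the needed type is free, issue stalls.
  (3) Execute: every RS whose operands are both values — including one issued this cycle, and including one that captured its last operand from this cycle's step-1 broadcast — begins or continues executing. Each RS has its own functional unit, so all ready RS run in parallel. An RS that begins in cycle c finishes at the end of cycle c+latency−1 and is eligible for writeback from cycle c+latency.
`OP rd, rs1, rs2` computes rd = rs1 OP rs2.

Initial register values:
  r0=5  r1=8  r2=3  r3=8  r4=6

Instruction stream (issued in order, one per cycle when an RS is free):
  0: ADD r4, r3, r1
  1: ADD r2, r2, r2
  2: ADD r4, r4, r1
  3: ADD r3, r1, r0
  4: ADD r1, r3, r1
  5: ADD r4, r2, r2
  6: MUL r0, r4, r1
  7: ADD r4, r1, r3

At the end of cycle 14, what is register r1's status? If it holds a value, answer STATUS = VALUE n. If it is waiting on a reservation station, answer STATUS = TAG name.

cycle 1: issue ADD r4<-Add1 // r0:5,r1:8,r2:3,r3:8,r4:Add1
cycle 2: issue ADD r2<-Add2 // r0:5,r1:8,r2:Add2,r3:8,r4:Add1
cycle 3: issue ADD r4<-Add3 // r0:5,r1:8,r2:Add2,r3:8,r4:Add3
cycle 4: CDB Add1=16; issue ADD r3<-Add1 // r0:5,r1:8,r2:Add2,r3:Add1,r4:Add3
cycle 5: CDB Add2=6; issue ADD r1<-Add2 // r0:5,r1:Add2,r2:6,r3:Add1,r4:Add3
cycle 6: stall // r0:5,r1:Add2,r2:6,r3:Add1,r4:Add3
cycle 7: CDB Add1=13; issue ADD r4<-Add1 // r0:5,r1:Add2,r2:6,r3:13,r4:Add1
cycle 8: CDB Add3=24; issue MUL r0<-Mul1 // r0:Mul1,r1:Add2,r2:6,r3:13,r4:Add1
cycle 9: issue ADD r4<-Add3 // r0:Mul1,r1:Add2,r2:6,r3:13,r4:Add3
cycle 10: CDB Add1=12 // r0:Mul1,r1:Add2,r2:6,r3:13,r4:Add3
cycle 11: CDB Add2=21 // r0:Mul1,r1:21,r2:6,r3:13,r4:Add3
cycle 12: - // r0:Mul1,r1:21,r2:6,r3:13,r4:Add3
cycle 13: - // r0:Mul1,r1:21,r2:6,r3:13,r4:Add3
cycle 14: CDB Add3=34 // r0:Mul1,r1:21,r2:6,r3:13,r4:34

STATUS = VALUE 21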